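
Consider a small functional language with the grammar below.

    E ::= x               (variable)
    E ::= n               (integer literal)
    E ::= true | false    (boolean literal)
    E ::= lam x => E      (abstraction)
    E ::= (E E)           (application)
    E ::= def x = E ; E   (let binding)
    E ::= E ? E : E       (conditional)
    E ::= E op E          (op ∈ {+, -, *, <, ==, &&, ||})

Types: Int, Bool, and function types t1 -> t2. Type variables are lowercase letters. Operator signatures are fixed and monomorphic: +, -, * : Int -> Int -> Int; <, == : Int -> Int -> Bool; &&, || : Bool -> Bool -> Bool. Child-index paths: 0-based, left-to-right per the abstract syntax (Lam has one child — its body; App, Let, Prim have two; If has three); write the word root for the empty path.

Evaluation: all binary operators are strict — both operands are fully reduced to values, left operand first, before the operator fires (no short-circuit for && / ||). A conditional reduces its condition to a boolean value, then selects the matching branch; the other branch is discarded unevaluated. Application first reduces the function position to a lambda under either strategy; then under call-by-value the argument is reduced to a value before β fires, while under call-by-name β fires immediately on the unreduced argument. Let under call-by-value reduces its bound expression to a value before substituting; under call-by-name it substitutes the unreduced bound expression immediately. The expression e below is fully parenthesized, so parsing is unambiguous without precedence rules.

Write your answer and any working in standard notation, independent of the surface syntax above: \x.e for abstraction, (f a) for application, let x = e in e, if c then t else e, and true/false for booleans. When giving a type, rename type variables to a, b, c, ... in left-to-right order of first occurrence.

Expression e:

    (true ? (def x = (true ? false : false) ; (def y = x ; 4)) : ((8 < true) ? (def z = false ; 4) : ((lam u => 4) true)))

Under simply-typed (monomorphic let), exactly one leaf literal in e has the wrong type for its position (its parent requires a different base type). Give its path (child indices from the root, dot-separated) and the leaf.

Working:
  unify Bool ~ Bool
  unify Bool ~ Bool
  unify Bool ~ Bool
let x : Bool
x : Bool
let y : Bool
  unify Int ~ Int
  unify Bool ~ Int
  FAIL: mismatch Bool ~ Int

Answer: 2.0.1 : true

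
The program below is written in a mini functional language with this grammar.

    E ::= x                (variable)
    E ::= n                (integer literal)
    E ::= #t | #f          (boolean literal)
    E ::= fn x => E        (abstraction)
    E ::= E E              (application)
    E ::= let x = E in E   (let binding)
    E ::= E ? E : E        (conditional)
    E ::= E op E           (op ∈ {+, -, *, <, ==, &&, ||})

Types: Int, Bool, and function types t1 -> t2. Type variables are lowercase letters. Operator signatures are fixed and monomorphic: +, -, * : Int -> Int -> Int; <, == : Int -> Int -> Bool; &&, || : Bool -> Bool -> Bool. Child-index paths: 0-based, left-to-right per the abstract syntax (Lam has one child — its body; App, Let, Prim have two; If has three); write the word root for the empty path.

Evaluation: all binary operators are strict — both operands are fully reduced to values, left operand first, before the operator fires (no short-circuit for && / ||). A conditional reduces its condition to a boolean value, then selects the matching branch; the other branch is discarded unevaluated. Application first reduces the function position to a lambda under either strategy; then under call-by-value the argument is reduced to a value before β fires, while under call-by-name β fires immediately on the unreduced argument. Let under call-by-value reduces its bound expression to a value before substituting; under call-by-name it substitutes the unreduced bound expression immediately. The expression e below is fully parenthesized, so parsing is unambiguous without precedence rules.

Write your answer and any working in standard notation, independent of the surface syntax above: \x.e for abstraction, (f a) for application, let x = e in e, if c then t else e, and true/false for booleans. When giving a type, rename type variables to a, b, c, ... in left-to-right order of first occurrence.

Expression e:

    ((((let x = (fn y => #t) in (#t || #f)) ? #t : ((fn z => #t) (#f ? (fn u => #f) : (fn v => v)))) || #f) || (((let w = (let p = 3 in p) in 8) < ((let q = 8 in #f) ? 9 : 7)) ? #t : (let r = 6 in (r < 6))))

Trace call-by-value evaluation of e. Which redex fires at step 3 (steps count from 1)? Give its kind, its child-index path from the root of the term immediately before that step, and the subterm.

Answer: if at 0.0 : (if true then true else ((\z.true) (if false then (\u.false) else (\v.v))))

Derivation:
step 0: (((if (let x = (\y.true) in (true || false)) then true else ((\z.true) (if false then (\u.false) else (\v.v)))) || false) || (if ((let w = (let p = 3 in p) in 8) < (if (let q = 8 in false) then 9 else 7)) then true else (let r = 6 in (r < 6))))
step 1: [let@0.0.0] (((if (true || false) then true else ((\z.true) (if false then (\u.false) else (\v.v)))) || false) || (if ((let w = (let p = 3 in p) in 8) < (if (let q = 8 in false) then 9 else 7)) then true else (let r = 6 in (r < 6))))
step 2: [delta@0.0.0] (((if true then true else ((\z.true) (if false then (\u.false) else (\v.v)))) || false) || (if ((let w = (let p = 3 in p) in 8) < (if (let q = 8 in false) then 9 else 7)) then true else (let r = 6 in (r < 6))))
step 3: [if@0.0] ((true || false) || (if ((let w = (let p = 3 in p) in 8) < (if (let q = 8 in false) then 9 else 7)) then true else (let r = 6 in (r < 6))))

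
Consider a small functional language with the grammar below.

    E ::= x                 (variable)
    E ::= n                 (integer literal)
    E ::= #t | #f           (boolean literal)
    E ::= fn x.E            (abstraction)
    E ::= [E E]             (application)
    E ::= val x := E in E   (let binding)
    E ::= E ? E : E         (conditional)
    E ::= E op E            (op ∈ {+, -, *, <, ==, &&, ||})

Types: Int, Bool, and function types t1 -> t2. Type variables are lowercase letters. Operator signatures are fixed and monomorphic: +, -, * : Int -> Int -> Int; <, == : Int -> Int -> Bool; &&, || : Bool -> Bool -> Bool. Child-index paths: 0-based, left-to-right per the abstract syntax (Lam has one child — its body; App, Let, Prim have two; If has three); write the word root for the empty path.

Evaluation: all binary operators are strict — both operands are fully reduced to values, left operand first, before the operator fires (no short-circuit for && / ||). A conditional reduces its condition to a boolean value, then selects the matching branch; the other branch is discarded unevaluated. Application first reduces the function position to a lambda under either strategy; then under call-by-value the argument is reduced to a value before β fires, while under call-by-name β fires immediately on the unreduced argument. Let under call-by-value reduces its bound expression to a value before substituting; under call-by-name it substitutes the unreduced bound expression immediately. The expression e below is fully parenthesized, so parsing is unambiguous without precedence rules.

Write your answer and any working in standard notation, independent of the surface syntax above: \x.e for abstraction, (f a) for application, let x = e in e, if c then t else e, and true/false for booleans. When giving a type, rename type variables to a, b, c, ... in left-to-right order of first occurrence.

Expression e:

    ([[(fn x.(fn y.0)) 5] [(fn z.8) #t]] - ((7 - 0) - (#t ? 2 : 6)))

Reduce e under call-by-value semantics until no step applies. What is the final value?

Answer: -5

Working:
step 0: ((((\x.(\y.0)) 5) ((\z.8) true)) - ((7 - 0) - (if true then 2 else 6)))
step 1: [beta@0.0] (((\y.0) ((\z.8) true)) - ((7 - 0) - (if true then 2 else 6)))
step 2: [beta@0.1] (((\y.0) 8) - ((7 - 0) - (if true then 2 else 6)))
step 3: [beta@0] (0 - ((7 - 0) - (if true then 2 else 6)))
step 4: [delta@1.0] (0 - (7 - (if true then 2 else 6)))
step 5: [if@1.1] (0 - (7 - 2))
step 6: [delta@1] (0 - 5)
step 7: [delta@root] -5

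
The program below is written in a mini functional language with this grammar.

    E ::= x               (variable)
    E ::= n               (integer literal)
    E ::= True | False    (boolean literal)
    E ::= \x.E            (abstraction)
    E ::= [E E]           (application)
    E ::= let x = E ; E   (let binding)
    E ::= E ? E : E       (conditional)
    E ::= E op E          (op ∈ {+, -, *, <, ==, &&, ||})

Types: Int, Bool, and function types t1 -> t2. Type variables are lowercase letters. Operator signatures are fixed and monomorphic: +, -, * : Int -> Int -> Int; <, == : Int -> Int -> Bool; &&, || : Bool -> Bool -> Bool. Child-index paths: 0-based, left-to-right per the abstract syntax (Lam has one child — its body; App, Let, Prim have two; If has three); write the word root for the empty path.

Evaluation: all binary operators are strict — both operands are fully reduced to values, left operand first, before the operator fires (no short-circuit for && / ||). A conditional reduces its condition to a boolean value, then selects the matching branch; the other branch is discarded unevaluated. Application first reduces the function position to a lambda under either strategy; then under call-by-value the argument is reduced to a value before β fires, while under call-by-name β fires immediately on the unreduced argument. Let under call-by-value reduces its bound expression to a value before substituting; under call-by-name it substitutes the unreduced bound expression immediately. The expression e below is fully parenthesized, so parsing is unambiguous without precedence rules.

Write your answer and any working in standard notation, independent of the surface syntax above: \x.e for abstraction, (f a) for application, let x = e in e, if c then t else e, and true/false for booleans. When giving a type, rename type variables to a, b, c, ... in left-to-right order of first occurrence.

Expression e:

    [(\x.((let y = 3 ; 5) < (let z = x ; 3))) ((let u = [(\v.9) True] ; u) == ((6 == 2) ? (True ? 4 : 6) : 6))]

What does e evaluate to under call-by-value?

Answer: false

Derivation:
step 0: ((\x.((let y = 3 in 5) < (let z = x in 3))) ((let u = ((\v.9) true) in u) == (if (6 == 2) then (if true then 4 else 6) else 6)))
step 1: [beta@1.0.0] ((\x.((let y = 3 in 5) < (let z = x in 3))) ((let u = 9 in u) == (if (6 == 2) then (if true then 4 else 6) else 6)))
step 2: [let@1.0] ((\x.((let y = 3 in 5) < (let z = x in 3))) (9 == (if (6 == 2) then (if true then 4 else 6) else 6)))
step 3: [delta@1.1.0] ((\x.((let y = 3 in 5) < (let z = x in 3))) (9 == (if false then (if true then 4 else 6) else 6)))
step 4: [if@1.1] ((\x.((let y = 3 in 5) < (let z = x in 3))) (9 == 6))
step 5: [delta@1] ((\x.((let y = 3 in 5) < (let z = x in 3))) false)
step 6: [beta@root] ((let y = 3 in 5) < (let z = false in 3))
step 7: [let@0] (5 < (let z = false in 3))
step 8: [let@1] (5 < 3)
step 9: [delta@root] false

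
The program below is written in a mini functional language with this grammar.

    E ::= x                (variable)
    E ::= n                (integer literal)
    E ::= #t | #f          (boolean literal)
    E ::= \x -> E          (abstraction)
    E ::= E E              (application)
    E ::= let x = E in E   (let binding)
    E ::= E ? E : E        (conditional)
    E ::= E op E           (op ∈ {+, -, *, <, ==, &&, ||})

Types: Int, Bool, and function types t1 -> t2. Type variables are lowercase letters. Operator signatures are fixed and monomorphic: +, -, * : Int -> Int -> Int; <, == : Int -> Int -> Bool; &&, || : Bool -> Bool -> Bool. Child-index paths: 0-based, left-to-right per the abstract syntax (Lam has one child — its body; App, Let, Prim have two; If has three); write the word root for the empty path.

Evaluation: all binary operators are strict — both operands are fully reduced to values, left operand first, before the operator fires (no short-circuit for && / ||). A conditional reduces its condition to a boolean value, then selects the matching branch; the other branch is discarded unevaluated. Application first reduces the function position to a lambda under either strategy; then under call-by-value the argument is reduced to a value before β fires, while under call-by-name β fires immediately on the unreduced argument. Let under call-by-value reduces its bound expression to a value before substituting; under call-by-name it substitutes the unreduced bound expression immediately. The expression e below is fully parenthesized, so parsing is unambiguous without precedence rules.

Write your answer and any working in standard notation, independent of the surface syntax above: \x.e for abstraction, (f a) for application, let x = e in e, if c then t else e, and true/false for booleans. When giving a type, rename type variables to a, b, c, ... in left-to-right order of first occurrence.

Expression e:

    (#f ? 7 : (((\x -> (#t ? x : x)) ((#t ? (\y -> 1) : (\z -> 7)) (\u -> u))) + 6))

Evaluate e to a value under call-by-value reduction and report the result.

Working:
step 0: (if false then 7 else (((\x.(if true then x else x)) ((if true then (\y.1) else (\z.7)) (\u.u))) + 6))
step 1: [if@root] (((\x.(if true then x else x)) ((if true then (\y.1) else (\z.7)) (\u.u))) + 6)
step 2: [if@0.1.0] (((\x.(if true then x else x)) ((\y.1) (\u.u))) + 6)
step 3: [beta@0.1] (((\x.(if true then x else x)) 1) + 6)
step 4: [beta@0] ((if true then 1 else 1) + 6)
step 5: [if@0] (1 + 6)
step 6: [delta@root] 7

Answer: 7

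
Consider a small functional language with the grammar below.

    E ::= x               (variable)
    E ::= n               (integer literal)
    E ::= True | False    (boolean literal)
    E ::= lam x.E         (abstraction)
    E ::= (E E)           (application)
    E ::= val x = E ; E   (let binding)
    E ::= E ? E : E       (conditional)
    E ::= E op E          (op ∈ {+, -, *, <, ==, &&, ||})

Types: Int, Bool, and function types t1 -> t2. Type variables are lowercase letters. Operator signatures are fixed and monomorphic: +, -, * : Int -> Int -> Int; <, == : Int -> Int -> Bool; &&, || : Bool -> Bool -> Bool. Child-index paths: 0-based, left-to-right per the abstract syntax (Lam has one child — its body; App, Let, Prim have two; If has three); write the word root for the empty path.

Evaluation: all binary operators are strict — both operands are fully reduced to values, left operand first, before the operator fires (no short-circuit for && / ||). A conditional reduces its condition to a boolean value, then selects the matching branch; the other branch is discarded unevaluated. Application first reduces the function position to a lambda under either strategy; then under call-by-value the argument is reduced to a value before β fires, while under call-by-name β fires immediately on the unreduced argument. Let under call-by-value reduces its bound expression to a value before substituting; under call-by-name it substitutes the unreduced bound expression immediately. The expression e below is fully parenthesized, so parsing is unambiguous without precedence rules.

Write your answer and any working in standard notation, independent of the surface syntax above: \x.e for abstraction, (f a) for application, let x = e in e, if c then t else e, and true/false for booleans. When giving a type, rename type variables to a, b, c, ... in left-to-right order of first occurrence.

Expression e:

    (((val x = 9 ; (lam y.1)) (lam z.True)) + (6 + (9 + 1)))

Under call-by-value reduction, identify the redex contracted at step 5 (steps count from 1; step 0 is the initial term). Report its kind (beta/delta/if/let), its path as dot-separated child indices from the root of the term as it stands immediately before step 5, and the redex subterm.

Trace:
step 0: (((let x = 9 in (\y.1)) (\z.true)) + (6 + (9 + 1)))
step 1: [let@0.0] (((\y.1) (\z.true)) + (6 + (9 + 1)))
step 2: [beta@0] (1 + (6 + (9 + 1)))
step 3: [delta@1.1] (1 + (6 + 10))
step 4: [delta@1] (1 + 16)
step 5: [delta@root] 17

Answer: delta at root : (1 + 16)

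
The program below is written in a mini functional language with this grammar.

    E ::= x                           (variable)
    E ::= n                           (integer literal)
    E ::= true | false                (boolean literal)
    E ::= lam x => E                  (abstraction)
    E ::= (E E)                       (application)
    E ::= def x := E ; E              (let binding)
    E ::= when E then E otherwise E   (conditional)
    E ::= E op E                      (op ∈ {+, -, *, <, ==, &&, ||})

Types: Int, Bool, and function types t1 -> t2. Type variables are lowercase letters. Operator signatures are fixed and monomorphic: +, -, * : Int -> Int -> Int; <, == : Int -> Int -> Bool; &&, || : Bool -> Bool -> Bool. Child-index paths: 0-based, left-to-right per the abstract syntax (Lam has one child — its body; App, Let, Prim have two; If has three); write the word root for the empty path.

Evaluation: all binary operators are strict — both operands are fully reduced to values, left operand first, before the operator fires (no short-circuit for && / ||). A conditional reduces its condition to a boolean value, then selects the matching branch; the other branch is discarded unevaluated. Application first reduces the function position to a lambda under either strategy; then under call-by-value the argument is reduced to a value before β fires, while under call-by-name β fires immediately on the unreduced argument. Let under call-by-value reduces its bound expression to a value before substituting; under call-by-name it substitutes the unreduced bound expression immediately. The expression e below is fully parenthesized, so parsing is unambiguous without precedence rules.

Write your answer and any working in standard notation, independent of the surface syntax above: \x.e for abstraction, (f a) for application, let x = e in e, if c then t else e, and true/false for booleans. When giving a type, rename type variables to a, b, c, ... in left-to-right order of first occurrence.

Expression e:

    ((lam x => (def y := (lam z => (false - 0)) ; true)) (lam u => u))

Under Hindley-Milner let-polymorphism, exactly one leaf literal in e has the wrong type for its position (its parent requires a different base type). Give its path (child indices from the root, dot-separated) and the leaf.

Answer: 0.0.0.0.0 : false

Derivation:
  unify Bool ~ Int
  FAIL: mismatch Bool ~ Int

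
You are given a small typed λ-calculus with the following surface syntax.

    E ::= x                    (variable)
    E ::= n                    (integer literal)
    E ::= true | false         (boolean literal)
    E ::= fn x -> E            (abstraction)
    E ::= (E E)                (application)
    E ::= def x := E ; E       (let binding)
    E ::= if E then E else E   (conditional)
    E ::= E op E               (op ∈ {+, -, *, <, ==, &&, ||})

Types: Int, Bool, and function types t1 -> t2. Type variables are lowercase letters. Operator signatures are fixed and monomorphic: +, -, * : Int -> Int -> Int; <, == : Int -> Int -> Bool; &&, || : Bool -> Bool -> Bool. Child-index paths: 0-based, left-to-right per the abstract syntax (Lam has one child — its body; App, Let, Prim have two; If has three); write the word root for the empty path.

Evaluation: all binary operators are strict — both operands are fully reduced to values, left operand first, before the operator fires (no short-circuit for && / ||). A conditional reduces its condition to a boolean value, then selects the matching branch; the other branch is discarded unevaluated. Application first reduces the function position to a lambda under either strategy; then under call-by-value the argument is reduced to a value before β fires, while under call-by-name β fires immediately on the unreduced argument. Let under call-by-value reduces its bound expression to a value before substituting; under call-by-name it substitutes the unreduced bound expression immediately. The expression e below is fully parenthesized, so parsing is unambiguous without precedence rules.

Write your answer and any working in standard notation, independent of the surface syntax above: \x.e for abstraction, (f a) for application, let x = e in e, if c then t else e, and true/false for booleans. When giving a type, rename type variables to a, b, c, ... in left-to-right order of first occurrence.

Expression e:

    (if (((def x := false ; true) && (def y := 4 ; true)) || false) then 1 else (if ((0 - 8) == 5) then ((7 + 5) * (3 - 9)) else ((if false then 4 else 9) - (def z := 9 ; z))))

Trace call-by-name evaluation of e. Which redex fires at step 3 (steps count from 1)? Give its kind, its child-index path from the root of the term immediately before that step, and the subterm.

Working:
step 0: (if (((let x = false in true) && (let y = 4 in true)) || false) then 1 else (if ((0 - 8) == 5) then ((7 + 5) * (3 - 9)) else ((if false then 4 else 9) - (let z = 9 in z))))
step 1: [let@0.0.0] (if ((true && (let y = 4 in true)) || false) then 1 else (if ((0 - 8) == 5) then ((7 + 5) * (3 - 9)) else ((if false then 4 else 9) - (let z = 9 in z))))
step 2: [let@0.0.1] (if ((true && true) || false) then 1 else (if ((0 - 8) == 5) then ((7 + 5) * (3 - 9)) else ((if false then 4 else 9) - (let z = 9 in z))))
step 3: [delta@0.0] (if (true || false) then 1 else (if ((0 - 8) == 5) then ((7 + 5) * (3 - 9)) else ((if false then 4 else 9) - (let z = 9 in z))))

Answer: delta at 0.0 : (true && true)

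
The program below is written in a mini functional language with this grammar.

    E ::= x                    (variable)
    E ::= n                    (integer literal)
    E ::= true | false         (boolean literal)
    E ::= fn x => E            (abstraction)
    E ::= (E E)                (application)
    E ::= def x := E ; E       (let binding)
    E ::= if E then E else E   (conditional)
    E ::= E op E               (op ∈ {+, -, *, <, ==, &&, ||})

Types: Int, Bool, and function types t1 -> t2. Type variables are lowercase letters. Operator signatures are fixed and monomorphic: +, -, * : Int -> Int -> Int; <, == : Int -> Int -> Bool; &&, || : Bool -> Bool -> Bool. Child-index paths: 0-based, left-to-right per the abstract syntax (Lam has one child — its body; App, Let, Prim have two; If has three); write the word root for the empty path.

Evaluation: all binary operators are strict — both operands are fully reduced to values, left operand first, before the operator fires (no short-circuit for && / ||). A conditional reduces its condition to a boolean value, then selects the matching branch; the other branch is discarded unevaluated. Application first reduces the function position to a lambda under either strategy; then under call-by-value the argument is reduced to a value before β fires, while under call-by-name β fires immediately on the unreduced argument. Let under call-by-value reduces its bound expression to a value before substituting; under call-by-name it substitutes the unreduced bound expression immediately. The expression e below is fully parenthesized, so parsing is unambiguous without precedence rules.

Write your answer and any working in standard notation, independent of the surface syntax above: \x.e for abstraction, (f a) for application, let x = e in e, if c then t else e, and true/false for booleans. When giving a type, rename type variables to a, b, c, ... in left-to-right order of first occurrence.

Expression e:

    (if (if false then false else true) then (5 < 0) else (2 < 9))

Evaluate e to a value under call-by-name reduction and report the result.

Derivation:
step 0: (if (if false then false else true) then (5 < 0) else (2 < 9))
step 1: [if@0] (if true then (5 < 0) else (2 < 9))
step 2: [if@root] (5 < 0)
step 3: [delta@root] false

Answer: false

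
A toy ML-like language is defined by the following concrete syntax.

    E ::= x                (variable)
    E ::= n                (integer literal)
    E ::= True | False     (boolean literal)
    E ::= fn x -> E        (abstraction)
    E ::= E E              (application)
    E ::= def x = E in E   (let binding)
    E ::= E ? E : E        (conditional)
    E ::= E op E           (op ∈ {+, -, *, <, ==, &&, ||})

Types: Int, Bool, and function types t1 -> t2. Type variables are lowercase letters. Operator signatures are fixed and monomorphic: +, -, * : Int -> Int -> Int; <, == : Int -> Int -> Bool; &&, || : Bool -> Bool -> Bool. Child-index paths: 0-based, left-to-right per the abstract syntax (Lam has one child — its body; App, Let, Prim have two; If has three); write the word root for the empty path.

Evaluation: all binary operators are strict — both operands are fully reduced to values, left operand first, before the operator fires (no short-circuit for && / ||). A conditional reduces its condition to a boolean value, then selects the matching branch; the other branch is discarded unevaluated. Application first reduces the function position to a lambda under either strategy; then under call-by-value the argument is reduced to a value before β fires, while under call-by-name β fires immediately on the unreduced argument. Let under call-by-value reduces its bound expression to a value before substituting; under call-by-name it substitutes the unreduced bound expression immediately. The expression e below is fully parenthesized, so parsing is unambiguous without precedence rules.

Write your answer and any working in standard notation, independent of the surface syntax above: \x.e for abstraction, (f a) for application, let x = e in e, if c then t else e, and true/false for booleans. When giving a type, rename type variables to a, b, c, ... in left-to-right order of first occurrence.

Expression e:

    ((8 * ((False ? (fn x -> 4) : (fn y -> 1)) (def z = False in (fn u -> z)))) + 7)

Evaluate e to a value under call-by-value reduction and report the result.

Answer: 15

Derivation:
step 0: ((8 * ((if false then (\x.4) else (\y.1)) (let z = false in (\u.z)))) + 7)
step 1: [if@0.1.0] ((8 * ((\y.1) (let z = false in (\u.z)))) + 7)
step 2: [let@0.1.1] ((8 * ((\y.1) (\u.false))) + 7)
step 3: [beta@0.1] ((8 * 1) + 7)
step 4: [delta@0] (8 + 7)
step 5: [delta@root] 15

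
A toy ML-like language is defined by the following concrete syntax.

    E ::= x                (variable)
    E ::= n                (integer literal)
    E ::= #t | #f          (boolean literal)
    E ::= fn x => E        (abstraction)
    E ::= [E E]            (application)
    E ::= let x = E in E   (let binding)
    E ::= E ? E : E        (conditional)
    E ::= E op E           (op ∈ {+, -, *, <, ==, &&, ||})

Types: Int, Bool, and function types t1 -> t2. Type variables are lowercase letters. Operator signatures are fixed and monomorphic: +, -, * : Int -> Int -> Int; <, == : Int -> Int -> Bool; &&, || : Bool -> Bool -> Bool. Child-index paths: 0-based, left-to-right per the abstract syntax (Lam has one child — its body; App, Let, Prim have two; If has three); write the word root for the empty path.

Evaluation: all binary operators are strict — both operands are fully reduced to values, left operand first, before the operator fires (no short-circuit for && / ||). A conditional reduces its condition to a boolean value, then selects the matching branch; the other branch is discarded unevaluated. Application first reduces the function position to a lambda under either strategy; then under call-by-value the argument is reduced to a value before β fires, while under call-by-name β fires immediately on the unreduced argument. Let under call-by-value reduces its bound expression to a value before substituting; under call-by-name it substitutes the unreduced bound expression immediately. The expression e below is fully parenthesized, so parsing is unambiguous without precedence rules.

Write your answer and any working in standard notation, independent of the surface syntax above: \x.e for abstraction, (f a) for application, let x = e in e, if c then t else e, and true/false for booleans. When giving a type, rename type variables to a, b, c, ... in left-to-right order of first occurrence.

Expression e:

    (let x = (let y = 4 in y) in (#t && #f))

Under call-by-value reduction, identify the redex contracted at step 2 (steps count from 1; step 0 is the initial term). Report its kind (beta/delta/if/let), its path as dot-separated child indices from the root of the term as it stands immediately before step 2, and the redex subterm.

Answer: let at root : (let x = 4 in (true && false))

Trace:
step 0: (let x = (let y = 4 in y) in (true && false))
step 1: [let@0] (let x = 4 in (true && false))
step 2: [let@root] (true && false)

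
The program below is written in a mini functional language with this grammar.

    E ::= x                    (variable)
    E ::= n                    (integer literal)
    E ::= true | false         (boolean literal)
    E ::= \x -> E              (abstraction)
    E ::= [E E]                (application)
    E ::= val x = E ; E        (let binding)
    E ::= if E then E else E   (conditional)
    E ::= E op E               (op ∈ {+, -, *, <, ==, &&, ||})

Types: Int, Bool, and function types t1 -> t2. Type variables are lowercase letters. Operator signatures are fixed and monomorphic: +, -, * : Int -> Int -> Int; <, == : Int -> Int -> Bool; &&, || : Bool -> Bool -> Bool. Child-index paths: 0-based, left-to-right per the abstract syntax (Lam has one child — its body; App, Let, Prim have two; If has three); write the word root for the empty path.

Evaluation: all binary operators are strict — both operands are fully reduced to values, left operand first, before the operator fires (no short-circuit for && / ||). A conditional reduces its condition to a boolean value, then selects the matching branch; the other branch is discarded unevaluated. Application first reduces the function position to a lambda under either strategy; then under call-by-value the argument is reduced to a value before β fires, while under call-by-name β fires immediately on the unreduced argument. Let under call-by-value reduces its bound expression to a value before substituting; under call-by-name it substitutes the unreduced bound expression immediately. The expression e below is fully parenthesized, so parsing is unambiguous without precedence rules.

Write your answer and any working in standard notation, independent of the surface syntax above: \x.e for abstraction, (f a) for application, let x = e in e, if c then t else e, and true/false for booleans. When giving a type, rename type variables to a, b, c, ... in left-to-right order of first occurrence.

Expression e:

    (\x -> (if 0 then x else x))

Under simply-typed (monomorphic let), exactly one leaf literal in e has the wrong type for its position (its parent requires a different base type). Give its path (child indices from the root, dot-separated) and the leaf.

Answer: 0.0 : 0

Trace:
  unify Int ~ Bool
  FAIL: mismatch Int ~ Bool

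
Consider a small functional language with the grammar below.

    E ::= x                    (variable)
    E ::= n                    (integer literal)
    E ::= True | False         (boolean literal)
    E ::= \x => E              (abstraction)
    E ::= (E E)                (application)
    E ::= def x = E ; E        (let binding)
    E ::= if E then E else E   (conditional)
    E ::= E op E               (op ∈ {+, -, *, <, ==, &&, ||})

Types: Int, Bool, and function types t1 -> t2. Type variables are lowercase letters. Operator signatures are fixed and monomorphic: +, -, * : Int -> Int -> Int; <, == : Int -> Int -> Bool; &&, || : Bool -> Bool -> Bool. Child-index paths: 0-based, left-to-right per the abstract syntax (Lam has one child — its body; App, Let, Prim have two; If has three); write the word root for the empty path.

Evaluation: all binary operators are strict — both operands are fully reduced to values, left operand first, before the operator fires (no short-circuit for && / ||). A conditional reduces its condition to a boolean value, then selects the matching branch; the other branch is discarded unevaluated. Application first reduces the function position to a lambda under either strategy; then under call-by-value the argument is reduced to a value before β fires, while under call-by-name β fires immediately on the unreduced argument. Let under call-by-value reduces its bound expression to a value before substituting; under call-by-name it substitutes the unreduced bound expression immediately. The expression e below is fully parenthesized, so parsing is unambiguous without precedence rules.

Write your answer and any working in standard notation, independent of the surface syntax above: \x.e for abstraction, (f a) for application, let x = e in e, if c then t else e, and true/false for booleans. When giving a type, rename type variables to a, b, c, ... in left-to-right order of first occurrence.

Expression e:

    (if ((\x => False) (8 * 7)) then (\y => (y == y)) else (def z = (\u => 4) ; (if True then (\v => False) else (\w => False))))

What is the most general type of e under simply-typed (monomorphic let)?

Answer: Int -> Bool

Derivation:
\x._ : a -> Bool
  unify Int ~ Int
  unify Int ~ Int
  unify a -> Bool ~ Int -> b
  unify a ~ Int
  unify Bool ~ b
_ _ : Bool
  unify Bool ~ Bool
y : c
  unify c ~ Int
y : Int
  unify Int ~ Int
\y._ : Int -> Bool
\u._ : d -> Int
let z : d -> Int
  unify Bool ~ Bool
\v._ : e -> Bool
\w._ : f -> Bool
  unify e -> Bool ~ f -> Bool
  unify e ~ f
  unify Bool ~ Bool
  unify Int -> Bool ~ f -> Bool
  unify Int ~ f
  unify Bool ~ Bool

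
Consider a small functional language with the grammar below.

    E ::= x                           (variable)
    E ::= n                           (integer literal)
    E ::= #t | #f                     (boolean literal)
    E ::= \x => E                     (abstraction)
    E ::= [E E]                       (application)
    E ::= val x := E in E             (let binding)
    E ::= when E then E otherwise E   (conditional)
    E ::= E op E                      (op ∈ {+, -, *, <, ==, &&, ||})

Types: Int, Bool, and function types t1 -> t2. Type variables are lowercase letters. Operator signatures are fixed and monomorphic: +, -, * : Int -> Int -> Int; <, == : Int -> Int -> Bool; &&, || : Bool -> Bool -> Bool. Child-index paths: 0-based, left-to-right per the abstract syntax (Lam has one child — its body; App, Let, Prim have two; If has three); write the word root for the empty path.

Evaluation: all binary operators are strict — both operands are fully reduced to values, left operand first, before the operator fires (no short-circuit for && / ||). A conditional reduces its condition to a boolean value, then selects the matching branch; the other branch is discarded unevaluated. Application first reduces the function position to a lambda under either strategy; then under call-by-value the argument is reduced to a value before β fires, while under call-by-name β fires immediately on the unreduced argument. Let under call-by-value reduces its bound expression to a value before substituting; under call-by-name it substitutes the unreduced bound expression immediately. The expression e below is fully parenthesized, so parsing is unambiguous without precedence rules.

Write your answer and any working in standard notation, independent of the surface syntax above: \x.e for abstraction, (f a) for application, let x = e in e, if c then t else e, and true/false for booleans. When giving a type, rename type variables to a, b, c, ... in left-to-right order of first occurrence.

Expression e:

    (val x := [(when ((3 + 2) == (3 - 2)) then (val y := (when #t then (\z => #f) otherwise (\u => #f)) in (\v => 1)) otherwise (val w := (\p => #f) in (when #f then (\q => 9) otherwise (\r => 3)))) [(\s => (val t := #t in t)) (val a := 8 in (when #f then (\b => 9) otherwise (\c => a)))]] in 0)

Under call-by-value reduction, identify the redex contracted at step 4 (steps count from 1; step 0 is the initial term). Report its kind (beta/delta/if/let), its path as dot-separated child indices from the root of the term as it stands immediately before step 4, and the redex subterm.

Trace:
step 0: (let x = ((if ((3 + 2) == (3 - 2)) then (let y = (if true then (\z.false) else (\u.false)) in (\v.1)) else (let w = (\p.false) in (if false then (\q.9) else (\r.3)))) ((\s.(let t = true in t)) (let a = 8 in (if false then (\b.9) else (\c.a))))) in 0)
step 1: [delta@0.0.0.0] (let x = ((if (5 == (3 - 2)) then (let y = (if true then (\z.false) else (\u.false)) in (\v.1)) else (let w = (\p.false) in (if false then (\q.9) else (\r.3)))) ((\s.(let t = true in t)) (let a = 8 in (if false then (\b.9) else (\c.a))))) in 0)
step 2: [delta@0.0.0.1] (let x = ((if (5 == 1) then (let y = (if true then (\z.false) else (\u.false)) in (\v.1)) else (let w = (\p.false) in (if false then (\q.9) else (\r.3)))) ((\s.(let t = true in t)) (let a = 8 in (if false then (\b.9) else (\c.a))))) in 0)
step 3: [delta@0.0.0] (let x = ((if false then (let y = (if true then (\z.false) else (\u.false)) in (\v.1)) else (let w = (\p.false) in (if false then (\q.9) else (\r.3)))) ((\s.(let t = true in t)) (let a = 8 in (if false then (\b.9) else (\c.a))))) in 0)
step 4: [if@0.0] (let x = ((let w = (\p.false) in (if false then (\q.9) else (\r.3))) ((\s.(let t = true in t)) (let a = 8 in (if false then (\b.9) else (\c.a))))) in 0)

Answer: if at 0.0 : (if false then (let y = (if true then (\z.false) else (\u.false)) in (\v.1)) else (let w = (\p.false) in (if false then (\q.9) else (\r.3))))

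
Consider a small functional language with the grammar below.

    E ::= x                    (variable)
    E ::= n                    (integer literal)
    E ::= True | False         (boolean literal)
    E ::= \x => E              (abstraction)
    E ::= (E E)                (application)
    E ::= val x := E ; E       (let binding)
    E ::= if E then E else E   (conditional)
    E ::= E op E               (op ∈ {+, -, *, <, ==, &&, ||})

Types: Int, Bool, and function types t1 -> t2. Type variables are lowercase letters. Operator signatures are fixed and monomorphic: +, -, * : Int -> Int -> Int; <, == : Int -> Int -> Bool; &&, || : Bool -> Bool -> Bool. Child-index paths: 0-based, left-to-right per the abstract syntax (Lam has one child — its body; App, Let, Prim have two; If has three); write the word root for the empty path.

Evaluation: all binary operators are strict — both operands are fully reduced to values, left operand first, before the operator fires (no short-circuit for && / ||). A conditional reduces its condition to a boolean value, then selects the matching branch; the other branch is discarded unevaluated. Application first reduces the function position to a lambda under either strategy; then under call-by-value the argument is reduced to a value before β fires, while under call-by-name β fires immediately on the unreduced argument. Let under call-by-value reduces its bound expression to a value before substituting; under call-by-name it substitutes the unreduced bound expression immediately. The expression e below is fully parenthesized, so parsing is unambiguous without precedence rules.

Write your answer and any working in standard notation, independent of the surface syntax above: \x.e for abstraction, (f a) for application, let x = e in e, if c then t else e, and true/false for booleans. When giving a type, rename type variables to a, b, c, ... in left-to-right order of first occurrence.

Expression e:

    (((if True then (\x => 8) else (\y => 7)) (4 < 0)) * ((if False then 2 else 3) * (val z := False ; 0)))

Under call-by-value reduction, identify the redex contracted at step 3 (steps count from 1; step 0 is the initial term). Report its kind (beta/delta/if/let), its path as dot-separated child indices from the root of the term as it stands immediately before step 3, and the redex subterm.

Derivation:
step 0: (((if true then (\x.8) else (\y.7)) (4 < 0)) * ((if false then 2 else 3) * (let z = false in 0)))
step 1: [if@0.0] (((\x.8) (4 < 0)) * ((if false then 2 else 3) * (let z = false in 0)))
step 2: [delta@0.1] (((\x.8) false) * ((if false then 2 else 3) * (let z = false in 0)))
step 3: [beta@0] (8 * ((if false then 2 else 3) * (let z = false in 0)))

Answer: beta at 0 : ((\x.8) false)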